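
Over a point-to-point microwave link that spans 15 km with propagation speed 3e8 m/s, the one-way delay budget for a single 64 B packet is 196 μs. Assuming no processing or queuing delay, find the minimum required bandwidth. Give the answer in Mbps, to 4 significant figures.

3.507 Mbps

L = 512 bits.
Propagation delay = 15000 / 300000000 = 50 μs.
Transmission budget = 196 − 50 = 146 μs.
R ≥ L / t_tx = 512 bits / 0.000146 s = 3.507 Mbps.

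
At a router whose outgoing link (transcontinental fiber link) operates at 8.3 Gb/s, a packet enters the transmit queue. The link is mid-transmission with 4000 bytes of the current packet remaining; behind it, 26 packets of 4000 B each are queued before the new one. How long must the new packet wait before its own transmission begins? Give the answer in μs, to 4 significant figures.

Each queued packet: L/R = 32000/8.3e+09 = 3.85542 μs.
26 queued → 100.241 μs.
Plus remaining 32000 bits of current packet: 3.85542 μs.
Queuing delay = 104.1 μs.

104.1 μs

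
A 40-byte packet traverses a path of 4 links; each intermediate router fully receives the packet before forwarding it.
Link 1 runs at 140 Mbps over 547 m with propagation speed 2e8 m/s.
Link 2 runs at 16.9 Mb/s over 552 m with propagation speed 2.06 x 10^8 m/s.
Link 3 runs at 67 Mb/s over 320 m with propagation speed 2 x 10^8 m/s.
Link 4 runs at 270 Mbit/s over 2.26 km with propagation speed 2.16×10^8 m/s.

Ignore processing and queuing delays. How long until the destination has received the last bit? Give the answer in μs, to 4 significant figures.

44.66 μs

L = 40 × 8 = 320 bits.
Transmission delays (L/R per hop): 2.28571, 18.9349, 4.77612, 1.18519 μs; sum = 27.1819 μs.
Propagation delays (d/s per hop): 2.735, 2.67961, 1.6, 10.463 μs; sum = 17.4776 μs.
End-to-end = 44.66 μs.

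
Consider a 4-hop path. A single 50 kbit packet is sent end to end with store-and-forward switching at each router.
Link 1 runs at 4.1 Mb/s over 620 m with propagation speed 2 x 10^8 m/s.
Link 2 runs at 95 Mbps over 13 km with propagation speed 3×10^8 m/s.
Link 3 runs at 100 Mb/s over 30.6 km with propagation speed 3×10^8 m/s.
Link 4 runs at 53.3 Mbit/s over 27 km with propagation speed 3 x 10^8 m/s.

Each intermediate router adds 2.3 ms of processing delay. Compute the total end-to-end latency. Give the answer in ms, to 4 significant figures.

L = 50000 bits.
Transmission delays (L/R per hop): 12.1951, 0.526316, 0.5, 0.938086 ms; sum = 14.1595 ms.
Propagation delays (d/s per hop): 0.0031, 0.0433333, 0.102, 0.09 ms; sum = 0.238433 ms.
Processing at 3 router(s): 3 × 2.3 ms = 6.9 ms.
End-to-end = 21.30 ms.

21.30 ms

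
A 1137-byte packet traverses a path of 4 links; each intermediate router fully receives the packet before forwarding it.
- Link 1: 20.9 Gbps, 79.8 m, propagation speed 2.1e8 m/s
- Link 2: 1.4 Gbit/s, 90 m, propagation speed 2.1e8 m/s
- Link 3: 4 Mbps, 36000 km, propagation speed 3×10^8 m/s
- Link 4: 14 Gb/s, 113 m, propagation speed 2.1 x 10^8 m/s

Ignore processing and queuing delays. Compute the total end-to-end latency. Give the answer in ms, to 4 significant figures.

122.3 ms

L = 1137 × 8 = 9096 bits.
Transmission delays (L/R per hop): 0.000435215, 0.00649714, 2.274, 0.000649714 ms; sum = 2.28158 ms.
Propagation delays (d/s per hop): 0.00038, 0.000428571, 120, 0.000538095 ms; sum = 120.001 ms.
End-to-end = 122.3 ms.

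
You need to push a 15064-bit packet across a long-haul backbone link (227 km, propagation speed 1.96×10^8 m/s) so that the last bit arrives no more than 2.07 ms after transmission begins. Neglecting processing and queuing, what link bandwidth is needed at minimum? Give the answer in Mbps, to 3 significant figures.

16.5 Mbps

Propagation delay = 227000 / 196000000 = 1.15816 ms.
Transmission budget = 2.07 − 1.15816 = 0.911837 ms.
R ≥ L / t_tx = 15064 bits / 0.000911837 s = 16.5 Mbps.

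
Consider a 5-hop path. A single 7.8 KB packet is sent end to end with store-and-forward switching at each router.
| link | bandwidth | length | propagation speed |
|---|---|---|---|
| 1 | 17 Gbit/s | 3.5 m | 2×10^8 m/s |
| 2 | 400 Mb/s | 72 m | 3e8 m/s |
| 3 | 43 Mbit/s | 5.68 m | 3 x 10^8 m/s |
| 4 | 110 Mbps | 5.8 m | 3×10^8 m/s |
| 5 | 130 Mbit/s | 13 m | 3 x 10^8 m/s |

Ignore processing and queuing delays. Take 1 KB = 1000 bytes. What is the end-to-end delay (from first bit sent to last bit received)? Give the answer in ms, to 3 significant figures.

L = 62400 bits.
Transmission delays (L/R per hop): 0.00367059, 0.156, 1.45116, 0.567273, 0.48 ms; sum = 2.65811 ms.
Propagation delays (d/s per hop): 1.75e-05, 0.00024, 1.89333e-05, 1.93333e-05, 4.33333e-05 ms; sum = 0.0003391 ms.
End-to-end = 2.66 ms.

2.66 ms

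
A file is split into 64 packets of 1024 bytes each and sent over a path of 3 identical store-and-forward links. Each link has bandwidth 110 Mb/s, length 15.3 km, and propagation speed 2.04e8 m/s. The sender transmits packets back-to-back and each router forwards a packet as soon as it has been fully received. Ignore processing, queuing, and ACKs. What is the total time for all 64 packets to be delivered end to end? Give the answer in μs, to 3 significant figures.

Per-hop transmission t_tx = L/R = 8192/110000000 = 74.4727 μs.
Per-hop propagation t_prop = 15300/204000000 = 75 μs.
Pipeline fill: first packet needs 3·t_tx to clear all hops; remaining 63 packets each add one t_tx.
Total = (3+64-1)·t_tx + 3·t_prop = 66·74.4727 + 3·75 = 5140 μs.

5140 μs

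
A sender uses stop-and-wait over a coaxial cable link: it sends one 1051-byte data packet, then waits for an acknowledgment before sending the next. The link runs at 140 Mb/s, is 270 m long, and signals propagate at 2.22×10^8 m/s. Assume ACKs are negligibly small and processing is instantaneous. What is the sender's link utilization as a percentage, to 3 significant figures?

t_tx = L/R = 8408/140000000 = 6.00571e-05 s.
t_prop = 270/2.22e+08 = 1.21622e-06 s; RTT = 2.43243e-06 s.
Cycle = t_tx + RTT = 6.24896e-05 s.
Utilization = t_tx / cycle = 6.00571e-05/6.24896e-05 = 96.1 %.

96.1 %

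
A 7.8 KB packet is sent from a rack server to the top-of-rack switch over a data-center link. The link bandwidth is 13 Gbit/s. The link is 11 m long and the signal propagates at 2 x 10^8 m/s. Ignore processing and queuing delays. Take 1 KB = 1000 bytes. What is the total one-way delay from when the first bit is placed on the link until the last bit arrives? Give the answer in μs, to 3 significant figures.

4.86 μs

L = 62400 bits.
Transmission delay = L/R = 62400 / 13000000000 = 4.8 μs.
Propagation delay = d/s = 11 m / 200000000 m/s = 0.055 μs.
Total = 4.86 μs.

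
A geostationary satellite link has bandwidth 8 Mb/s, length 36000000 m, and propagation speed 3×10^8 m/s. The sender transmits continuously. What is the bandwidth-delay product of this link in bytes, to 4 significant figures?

Propagation delay = 36000000 / 300000000 = 0.12 s.
BDP = R × t_prop = 8000000 × 0.12 = 960000 bits.
In bytes: 960000/8 = 120000 bytes.

120000 bytes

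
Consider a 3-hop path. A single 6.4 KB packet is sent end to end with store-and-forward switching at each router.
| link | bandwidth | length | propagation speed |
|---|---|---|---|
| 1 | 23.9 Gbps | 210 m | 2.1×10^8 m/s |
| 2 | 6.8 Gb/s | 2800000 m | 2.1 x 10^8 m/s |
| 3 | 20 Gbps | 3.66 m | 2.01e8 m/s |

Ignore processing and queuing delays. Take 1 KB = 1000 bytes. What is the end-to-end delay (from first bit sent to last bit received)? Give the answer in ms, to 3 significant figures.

13.3 ms

L = 51200 bits.
Transmission delays (L/R per hop): 0.00214226, 0.00752941, 0.00256 ms; sum = 0.0122317 ms.
Propagation delays (d/s per hop): 0.001, 13.3333, 1.8209e-05 ms; sum = 13.3344 ms.
End-to-end = 13.3 ms.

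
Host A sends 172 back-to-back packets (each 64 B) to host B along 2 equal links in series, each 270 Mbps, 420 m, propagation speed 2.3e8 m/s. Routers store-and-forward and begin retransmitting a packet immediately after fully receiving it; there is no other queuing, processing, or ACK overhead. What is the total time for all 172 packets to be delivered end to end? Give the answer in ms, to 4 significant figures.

Per-hop transmission t_tx = L/R = 512/270000000 = 0.0018963 ms.
Per-hop propagation t_prop = 420/2.3e+08 = 0.00182609 ms.
Pipeline fill: first packet needs 2·t_tx to clear all hops; remaining 171 packets each add one t_tx.
Total = (2+172-1)·t_tx + 2·t_prop = 173·0.0018963 + 2·0.00182609 = 0.3317 ms.

0.3317 ms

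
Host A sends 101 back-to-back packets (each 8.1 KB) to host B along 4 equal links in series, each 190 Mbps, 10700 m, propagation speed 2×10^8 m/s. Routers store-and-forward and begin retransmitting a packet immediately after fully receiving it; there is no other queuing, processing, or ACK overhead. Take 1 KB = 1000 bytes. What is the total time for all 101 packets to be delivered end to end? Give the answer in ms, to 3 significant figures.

Per-hop transmission t_tx = L/R = 64800/190000000 = 0.341053 ms.
Per-hop propagation t_prop = 10700/200000000 = 0.0535 ms.
Pipeline fill: first packet needs 4·t_tx to clear all hops; remaining 100 packets each add one t_tx.
Total = (4+101-1)·t_tx + 4·t_prop = 104·0.341053 + 4·0.0535 = 35.7 ms.

35.7 ms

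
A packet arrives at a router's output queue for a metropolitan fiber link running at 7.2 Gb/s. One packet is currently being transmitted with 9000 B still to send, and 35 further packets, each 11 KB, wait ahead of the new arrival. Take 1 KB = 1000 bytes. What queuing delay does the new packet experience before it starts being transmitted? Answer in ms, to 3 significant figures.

Each queued packet: L/R = 88000/7200000000 = 0.0122222 ms.
35 queued → 0.427778 ms.
Plus remaining 72000 bits of current packet: 0.01 ms.
Queuing delay = 0.438 ms.

0.438 ms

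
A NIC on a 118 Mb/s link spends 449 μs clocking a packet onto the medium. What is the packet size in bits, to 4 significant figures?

52980 bits

L = R × t_tx = 118000000 b/s × 0.000449 s = 52982 bits.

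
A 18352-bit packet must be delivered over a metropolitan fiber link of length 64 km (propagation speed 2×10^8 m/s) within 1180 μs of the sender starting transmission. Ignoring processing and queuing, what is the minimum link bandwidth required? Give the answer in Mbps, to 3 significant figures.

Propagation delay = 64000 / 200000000 = 320 μs.
Transmission budget = 1180 − 320 = 860 μs.
R ≥ L / t_tx = 18352 bits / 0.00086 s = 21.3 Mbps.

21.3 Mbps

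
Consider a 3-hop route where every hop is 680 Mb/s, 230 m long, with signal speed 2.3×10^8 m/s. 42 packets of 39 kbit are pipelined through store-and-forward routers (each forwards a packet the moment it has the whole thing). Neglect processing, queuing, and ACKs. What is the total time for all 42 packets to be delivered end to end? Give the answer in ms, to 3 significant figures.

Per-hop transmission t_tx = L/R = 39000/680000000 = 0.0573529 ms.
Per-hop propagation t_prop = 230/2.3e+08 = 0.001 ms.
Pipeline fill: first packet needs 3·t_tx to clear all hops; remaining 41 packets each add one t_tx.
Total = (3+42-1)·t_tx + 3·t_prop = 44·0.0573529 + 3·0.001 = 2.53 ms.

2.53 ms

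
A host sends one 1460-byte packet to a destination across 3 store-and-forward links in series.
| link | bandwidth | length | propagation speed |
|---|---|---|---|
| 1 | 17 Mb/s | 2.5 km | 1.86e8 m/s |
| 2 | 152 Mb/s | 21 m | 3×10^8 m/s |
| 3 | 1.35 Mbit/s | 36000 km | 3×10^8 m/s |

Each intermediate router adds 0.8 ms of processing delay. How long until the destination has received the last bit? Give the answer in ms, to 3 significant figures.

L = 1460 × 8 = 11680 bits.
Transmission delays (L/R per hop): 0.687059, 0.0768421, 8.65185 ms; sum = 9.41575 ms.
Propagation delays (d/s per hop): 0.0134409, 7e-05, 120 ms; sum = 120.014 ms.
Processing at 2 router(s): 2 × 0.8 ms = 1.6 ms.
End-to-end = 131 ms.

131 ms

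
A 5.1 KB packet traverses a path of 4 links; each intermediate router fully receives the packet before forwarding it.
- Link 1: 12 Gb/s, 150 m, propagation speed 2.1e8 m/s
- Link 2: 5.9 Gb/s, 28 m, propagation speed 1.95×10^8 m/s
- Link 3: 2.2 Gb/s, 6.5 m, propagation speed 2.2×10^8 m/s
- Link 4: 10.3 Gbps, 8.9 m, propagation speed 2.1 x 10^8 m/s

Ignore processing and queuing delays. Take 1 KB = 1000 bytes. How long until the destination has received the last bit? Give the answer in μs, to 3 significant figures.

33.8 μs

L = 40800 bits.
Transmission delays (L/R per hop): 3.4, 6.91525, 18.5455, 3.96117 μs; sum = 32.8219 μs.
Propagation delays (d/s per hop): 0.714286, 0.14359, 0.0295455, 0.042381 μs; sum = 0.929802 μs.
End-to-end = 33.8 μs.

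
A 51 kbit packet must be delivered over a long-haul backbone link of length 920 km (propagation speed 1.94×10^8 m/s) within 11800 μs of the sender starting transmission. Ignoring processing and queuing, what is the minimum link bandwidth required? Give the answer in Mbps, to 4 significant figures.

Propagation delay = 920000 / 194000000 = 4742.27 μs.
Transmission budget = 11800 − 4742.27 = 7057.73 μs.
R ≥ L / t_tx = 51000 bits / 0.00705773 s = 7.226 Mbps.

7.226 Mbps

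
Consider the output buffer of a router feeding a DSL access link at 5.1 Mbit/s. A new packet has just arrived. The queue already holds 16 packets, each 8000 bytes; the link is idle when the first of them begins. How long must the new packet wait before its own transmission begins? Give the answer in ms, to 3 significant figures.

Each queued packet: L/R = 64000/5100000 = 12.549 ms.
16 queued → 200.784 ms.
Queuing delay = 201 ms.

201 ms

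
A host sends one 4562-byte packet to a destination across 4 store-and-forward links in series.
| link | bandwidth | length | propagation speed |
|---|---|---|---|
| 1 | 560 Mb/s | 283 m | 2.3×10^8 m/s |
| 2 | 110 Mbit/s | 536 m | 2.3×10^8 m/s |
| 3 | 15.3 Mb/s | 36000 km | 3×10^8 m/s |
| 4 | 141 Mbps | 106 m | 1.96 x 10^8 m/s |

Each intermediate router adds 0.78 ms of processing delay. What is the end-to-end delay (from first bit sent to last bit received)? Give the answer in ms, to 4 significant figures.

L = 4562 × 8 = 36496 bits.
Transmission delays (L/R per hop): 0.0651714, 0.331782, 2.38536, 0.258837 ms; sum = 3.04115 ms.
Propagation delays (d/s per hop): 0.00123043, 0.00233043, 120, 0.000540816 ms; sum = 120.004 ms.
Processing at 3 router(s): 3 × 0.78 ms = 2.34 ms.
End-to-end = 125.4 ms.

125.4 ms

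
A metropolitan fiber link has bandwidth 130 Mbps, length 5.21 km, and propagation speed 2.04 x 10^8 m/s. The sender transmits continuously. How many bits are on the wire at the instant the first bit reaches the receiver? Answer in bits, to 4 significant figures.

3320 bits

Propagation delay = 5210 / 204000000 = 2.55392e-05 s.
BDP = R × t_prop = 130000000 × 2.55392e-05 = 3320.1 bits.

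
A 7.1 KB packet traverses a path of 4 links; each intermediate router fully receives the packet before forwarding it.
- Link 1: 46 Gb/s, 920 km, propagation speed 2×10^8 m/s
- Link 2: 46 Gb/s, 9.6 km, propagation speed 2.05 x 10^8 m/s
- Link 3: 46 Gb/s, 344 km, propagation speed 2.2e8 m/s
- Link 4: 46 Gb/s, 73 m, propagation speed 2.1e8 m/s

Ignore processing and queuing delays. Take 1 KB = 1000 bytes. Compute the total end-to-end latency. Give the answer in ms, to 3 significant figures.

L = 56800 bits.
Transmission delay per hop = L/R = 56800/46000000000 = 0.00123478 ms; 4 hops → 0.00493913 ms.
Propagation delays (d/s per hop): 4.6, 0.0468293, 1.56364, 0.000347619 ms; sum = 6.21081 ms.
End-to-end = 6.22 ms.

6.22 ms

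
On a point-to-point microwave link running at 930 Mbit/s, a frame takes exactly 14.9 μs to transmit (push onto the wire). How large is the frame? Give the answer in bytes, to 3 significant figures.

L = R × t_tx = 930000000 b/s × 1.49e-05 s = 13857 bits.
In bytes: 13857 / 8 = 1730 bytes.

1730 bytes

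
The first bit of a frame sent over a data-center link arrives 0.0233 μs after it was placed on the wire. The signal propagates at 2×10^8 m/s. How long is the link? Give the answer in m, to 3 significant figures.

4.66 m

d = s × t_prop = 200000000 × 2.33e-08 = 4.66 m.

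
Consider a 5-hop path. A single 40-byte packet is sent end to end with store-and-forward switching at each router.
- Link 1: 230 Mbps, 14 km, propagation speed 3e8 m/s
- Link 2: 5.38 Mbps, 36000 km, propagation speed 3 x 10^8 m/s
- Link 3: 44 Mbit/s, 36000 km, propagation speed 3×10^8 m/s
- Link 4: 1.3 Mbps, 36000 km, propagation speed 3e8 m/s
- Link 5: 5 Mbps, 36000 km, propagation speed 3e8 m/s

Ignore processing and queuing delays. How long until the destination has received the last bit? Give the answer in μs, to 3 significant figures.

L = 40 × 8 = 320 bits.
Transmission delays (L/R per hop): 1.3913, 59.4796, 7.27273, 246.154, 64 μs; sum = 378.297 μs.
Propagation delays (d/s per hop): 46.6667, 120000, 120000, 120000, 120000 μs; sum = 480047 μs.
End-to-end = 480000 μs.

480000 μs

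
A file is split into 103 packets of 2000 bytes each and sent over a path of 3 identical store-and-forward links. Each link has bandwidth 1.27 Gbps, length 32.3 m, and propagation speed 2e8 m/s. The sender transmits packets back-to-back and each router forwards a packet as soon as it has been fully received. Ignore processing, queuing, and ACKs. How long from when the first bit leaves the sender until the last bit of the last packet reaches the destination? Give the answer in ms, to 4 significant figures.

1.323 ms

Per-hop transmission t_tx = L/R = 16000/1270000000 = 0.0125984 ms.
Per-hop propagation t_prop = 32.3/200000000 = 0.0001615 ms.
Pipeline fill: first packet needs 3·t_tx to clear all hops; remaining 102 packets each add one t_tx.
Total = (3+103-1)·t_tx + 3·t_prop = 105·0.0125984 + 3·0.0001615 = 1.323 ms.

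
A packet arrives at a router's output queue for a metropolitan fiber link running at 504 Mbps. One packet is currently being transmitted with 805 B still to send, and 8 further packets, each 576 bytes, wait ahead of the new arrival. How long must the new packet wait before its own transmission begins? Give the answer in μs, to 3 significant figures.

Each queued packet: L/R = 4608/504000000 = 9.14286 μs.
8 queued → 73.1429 μs.
Plus remaining 6440 bits of current packet: 12.7778 μs.
Queuing delay = 85.9 μs.

85.9 μs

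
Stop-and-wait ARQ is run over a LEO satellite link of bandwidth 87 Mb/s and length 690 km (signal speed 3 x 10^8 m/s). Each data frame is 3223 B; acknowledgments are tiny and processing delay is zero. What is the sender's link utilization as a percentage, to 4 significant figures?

t_tx = L/R = 25784/87000000 = 0.000296368 s.
t_prop = 690000/300000000 = 0.0023 s; RTT = 0.0046 s.
Cycle = t_tx + RTT = 0.00489637 s.
Utilization = t_tx / cycle = 0.000296368/0.00489637 = 6.053 %.

6.053 %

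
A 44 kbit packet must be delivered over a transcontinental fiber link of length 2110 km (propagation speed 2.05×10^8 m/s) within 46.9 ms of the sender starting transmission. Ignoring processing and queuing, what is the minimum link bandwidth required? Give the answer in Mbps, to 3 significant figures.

Propagation delay = 2110000 / 2.05e+08 = 10.2927 ms.
Transmission budget = 46.9 − 10.2927 = 36.6073 ms.
R ≥ L / t_tx = 44000 bits / 0.0366073 s = 1.20 Mbps.

1.20 Mbps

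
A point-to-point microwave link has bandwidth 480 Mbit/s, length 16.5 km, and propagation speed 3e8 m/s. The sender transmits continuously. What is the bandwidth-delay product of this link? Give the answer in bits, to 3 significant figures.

Propagation delay = 16500 / 300000000 = 5.5e-05 s.
BDP = R × t_prop = 480000000 × 5.5e-05 = 26400 bits.

26400 bits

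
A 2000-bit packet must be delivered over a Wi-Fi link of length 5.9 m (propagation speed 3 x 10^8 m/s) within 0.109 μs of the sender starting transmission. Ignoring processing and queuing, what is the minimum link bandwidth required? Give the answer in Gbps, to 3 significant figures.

Propagation delay = 5.9 / 300000000 = 0.0196667 μs.
Transmission budget = 0.109 − 0.0196667 = 0.0893333 μs.
R ≥ L / t_tx = 2000 bits / 8.93333e-08 s = 22.4 Gbps.

22.4 Gbps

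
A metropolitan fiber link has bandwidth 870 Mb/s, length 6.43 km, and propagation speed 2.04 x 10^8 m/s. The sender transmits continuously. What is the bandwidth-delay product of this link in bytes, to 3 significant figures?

Propagation delay = 6430 / 204000000 = 3.15196e-05 s.
BDP = R × t_prop = 870000000 × 3.15196e-05 = 27422.1 bits.
In bytes: 27422.1/8 = 3430 bytes.

3430 bytes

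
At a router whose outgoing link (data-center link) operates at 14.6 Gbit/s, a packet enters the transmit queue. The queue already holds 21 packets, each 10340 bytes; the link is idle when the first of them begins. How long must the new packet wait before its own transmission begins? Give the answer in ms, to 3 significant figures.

0.119 ms

Each queued packet: L/R = 82720/14600000000 = 0.00566575 ms.
21 queued → 0.118981 ms.
Queuing delay = 0.119 ms.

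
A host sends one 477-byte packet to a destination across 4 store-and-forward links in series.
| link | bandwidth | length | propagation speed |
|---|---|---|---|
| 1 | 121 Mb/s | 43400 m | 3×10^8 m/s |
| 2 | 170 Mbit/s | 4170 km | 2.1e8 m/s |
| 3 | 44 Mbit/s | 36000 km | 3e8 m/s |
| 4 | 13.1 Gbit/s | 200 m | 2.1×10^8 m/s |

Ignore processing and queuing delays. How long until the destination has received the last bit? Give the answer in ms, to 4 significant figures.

L = 477 × 8 = 3816 bits.
Transmission delays (L/R per hop): 0.0315372, 0.0224471, 0.0867273, 0.000291298 ms; sum = 0.141003 ms.
Propagation delays (d/s per hop): 0.144667, 19.8571, 120, 0.000952381 ms; sum = 140.003 ms.
End-to-end = 140.1 ms.

140.1 ms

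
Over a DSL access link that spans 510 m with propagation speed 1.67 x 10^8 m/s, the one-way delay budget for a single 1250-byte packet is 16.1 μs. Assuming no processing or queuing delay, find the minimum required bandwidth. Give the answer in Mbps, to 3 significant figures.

L = 10000 bits.
Propagation delay = 510 / 167000000 = 3.05389 μs.
Transmission budget = 16.1 − 3.05389 = 13.0461 μs.
R ≥ L / t_tx = 10000 bits / 1.30461e-05 s = 767 Mbps.

767 Mbps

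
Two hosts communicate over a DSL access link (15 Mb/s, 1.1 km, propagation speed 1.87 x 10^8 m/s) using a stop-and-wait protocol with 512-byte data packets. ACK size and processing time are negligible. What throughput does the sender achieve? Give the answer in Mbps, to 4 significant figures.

t_tx = L/R = 4096/15000000 = 0.000273067 s.
t_prop = 1100/187000000 = 5.88235e-06 s; RTT = 1.17647e-05 s.
Cycle = t_tx + RTT = 0.000284831 s.
Throughput = L / cycle = 4096 / 0.000284831 = 14.38 Mbps.

14.38 Mbps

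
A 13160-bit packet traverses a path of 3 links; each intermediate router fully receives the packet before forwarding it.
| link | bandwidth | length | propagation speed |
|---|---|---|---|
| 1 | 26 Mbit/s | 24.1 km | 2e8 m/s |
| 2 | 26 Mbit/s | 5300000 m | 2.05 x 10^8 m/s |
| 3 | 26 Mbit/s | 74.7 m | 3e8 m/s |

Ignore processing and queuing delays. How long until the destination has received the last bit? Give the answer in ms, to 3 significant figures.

27.5 ms

Transmission delay per hop = L/R = 13160/26000000 = 0.506154 ms; 3 hops → 1.51846 ms.
Propagation delays (d/s per hop): 0.1205, 25.8537, 0.000249 ms; sum = 25.9744 ms.
End-to-end = 27.5 ms.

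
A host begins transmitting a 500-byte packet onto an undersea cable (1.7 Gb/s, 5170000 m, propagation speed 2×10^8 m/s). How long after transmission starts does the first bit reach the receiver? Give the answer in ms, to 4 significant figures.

25.85 ms

First bit experiences only propagation delay: d/s = 5170000/200000000 = 25.85 ms.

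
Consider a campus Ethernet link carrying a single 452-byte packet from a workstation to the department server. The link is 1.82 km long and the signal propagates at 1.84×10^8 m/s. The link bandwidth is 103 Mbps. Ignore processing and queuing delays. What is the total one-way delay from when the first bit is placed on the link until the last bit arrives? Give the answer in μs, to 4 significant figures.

45.00 μs

L = 452 × 8 = 3616 bits.
Transmission delay = L/R = 3616 / 103000000 = 35.1068 μs.
Propagation delay = d/s = 1820 m / 184000000 m/s = 9.8913 μs.
Total = 45.00 μs.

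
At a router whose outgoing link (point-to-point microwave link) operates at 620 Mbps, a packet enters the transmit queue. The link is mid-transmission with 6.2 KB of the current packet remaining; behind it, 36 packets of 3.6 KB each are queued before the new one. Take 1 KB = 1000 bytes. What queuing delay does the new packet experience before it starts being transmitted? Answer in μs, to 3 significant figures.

Each queued packet: L/R = 28800/620000000 = 46.4516 μs.
36 queued → 1672.26 μs.
Plus remaining 49600 bits of current packet: 80 μs.
Queuing delay = 1750 μs.

1750 μs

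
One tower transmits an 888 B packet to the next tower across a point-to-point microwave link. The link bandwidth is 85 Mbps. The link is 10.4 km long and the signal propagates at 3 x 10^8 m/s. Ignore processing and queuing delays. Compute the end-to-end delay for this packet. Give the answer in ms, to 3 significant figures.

L = 888 × 8 = 7104 bits.
Transmission delay = L/R = 7104 / 85000000 = 0.0835765 ms.
Propagation delay = d/s = 10400 m / 300000000 m/s = 0.0346667 ms.
Total = 0.118 ms.

0.118 ms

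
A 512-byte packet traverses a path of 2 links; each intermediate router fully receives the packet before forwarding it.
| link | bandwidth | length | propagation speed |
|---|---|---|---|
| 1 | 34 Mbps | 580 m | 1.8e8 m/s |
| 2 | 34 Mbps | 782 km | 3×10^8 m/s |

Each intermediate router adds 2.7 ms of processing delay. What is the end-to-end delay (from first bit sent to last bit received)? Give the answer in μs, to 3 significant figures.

L = 512 × 8 = 4096 bits.
Transmission delay per hop = L/R = 4096/34000000 = 120.471 μs; 2 hops → 240.941 μs.
Propagation delays (d/s per hop): 3.22222, 2606.67 μs; sum = 2609.89 μs.
Processing at 1 router(s): 1 × 2.7 ms = 2700 μs.
End-to-end = 5550 μs.

5550 μs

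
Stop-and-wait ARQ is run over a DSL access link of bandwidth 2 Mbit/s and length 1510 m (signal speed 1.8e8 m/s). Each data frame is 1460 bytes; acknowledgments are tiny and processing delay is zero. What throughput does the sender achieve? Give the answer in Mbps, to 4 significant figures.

1.994 Mbps

t_tx = L/R = 11680/2000000 = 0.00584 s.
t_prop = 1510/180000000 = 8.38889e-06 s; RTT = 1.67778e-05 s.
Cycle = t_tx + RTT = 0.00585678 s.
Throughput = L / cycle = 11680 / 0.00585678 = 1.994 Mbps.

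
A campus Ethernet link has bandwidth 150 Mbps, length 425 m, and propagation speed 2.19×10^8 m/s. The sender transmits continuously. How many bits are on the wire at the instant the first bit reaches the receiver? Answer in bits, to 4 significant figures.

291.1 bits

Propagation delay = 425 / 219000000 = 1.94064e-06 s.
BDP = R × t_prop = 150000000 × 1.94064e-06 = 291.096 bits.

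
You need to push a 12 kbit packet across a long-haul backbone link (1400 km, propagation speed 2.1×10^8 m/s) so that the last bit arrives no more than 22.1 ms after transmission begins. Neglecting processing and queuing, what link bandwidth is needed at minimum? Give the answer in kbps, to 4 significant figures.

Propagation delay = 1400000 / 210000000 = 6.66667 ms.
Transmission budget = 22.1 − 6.66667 = 15.4333 ms.
R ≥ L / t_tx = 12000 bits / 0.0154333 s = 777.5 kbps.

777.5 kbps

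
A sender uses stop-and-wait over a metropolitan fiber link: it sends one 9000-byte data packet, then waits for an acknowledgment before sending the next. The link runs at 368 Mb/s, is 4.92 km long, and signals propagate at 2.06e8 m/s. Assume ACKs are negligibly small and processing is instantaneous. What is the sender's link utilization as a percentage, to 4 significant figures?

80.38 %

t_tx = L/R = 72000/368000000 = 0.000195652 s.
t_prop = 4920/206000000 = 2.38835e-05 s; RTT = 4.7767e-05 s.
Cycle = t_tx + RTT = 0.000243419 s.
Utilization = t_tx / cycle = 0.000195652/0.000243419 = 80.38 %.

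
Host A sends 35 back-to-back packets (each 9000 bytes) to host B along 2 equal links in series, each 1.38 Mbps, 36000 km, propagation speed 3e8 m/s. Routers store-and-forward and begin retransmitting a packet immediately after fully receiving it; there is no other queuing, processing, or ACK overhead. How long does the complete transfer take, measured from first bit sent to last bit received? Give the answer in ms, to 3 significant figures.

Per-hop transmission t_tx = L/R = 72000/1380000 = 52.1739 ms.
Per-hop propagation t_prop = 36000000/300000000 = 120 ms.
Pipeline fill: first packet needs 2·t_tx to clear all hops; remaining 34 packets each add one t_tx.
Total = (2+35-1)·t_tx + 2·t_prop = 36·52.1739 + 2·120 = 2120 ms.

2120 ms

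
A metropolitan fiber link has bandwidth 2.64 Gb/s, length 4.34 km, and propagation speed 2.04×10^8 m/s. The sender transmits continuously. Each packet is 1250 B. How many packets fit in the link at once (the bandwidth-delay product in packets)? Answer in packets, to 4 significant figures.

Propagation delay = 4340 / 204000000 = 2.12745e-05 s.
BDP = R × t_prop = 2640000000 × 2.12745e-05 = 56164.7 bits.
In packets of 10000 bits: 5.616 packets.

5.616 packets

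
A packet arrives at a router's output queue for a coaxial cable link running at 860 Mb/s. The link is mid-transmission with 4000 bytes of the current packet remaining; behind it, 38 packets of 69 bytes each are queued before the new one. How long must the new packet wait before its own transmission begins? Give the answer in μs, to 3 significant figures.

Each queued packet: L/R = 552/860000000 = 0.64186 μs.
38 queued → 24.3907 μs.
Plus remaining 32000 bits of current packet: 37.2093 μs.
Queuing delay = 61.6 μs.

61.6 μs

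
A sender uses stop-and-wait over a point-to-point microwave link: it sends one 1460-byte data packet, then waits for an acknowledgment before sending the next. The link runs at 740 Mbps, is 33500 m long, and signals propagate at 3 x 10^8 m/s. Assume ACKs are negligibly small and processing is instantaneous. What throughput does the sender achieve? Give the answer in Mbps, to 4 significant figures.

t_tx = L/R = 11680/740000000 = 1.57838e-05 s.
t_prop = 33500/300000000 = 0.000111667 s; RTT = 0.000223333 s.
Cycle = t_tx + RTT = 0.000239117 s.
Throughput = L / cycle = 11680 / 0.000239117 = 48.85 Mbps.

48.85 Mbps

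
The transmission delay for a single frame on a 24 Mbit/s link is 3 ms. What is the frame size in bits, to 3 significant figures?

L = R × t_tx = 24000000 b/s × 0.003 s = 72000 bits.

72000 bits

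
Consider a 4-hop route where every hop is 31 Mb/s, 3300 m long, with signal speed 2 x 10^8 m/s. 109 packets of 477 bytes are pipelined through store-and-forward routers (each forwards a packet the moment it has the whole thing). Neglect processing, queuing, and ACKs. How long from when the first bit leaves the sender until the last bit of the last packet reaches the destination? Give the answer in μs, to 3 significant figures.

13900 μs

Per-hop transmission t_tx = L/R = 3816/31000000 = 123.097 μs.
Per-hop propagation t_prop = 3300/200000000 = 16.5 μs.
Pipeline fill: first packet needs 4·t_tx to clear all hops; remaining 108 packets each add one t_tx.
Total = (4+109-1)·t_tx + 4·t_prop = 112·123.097 + 4·16.5 = 13900 μs.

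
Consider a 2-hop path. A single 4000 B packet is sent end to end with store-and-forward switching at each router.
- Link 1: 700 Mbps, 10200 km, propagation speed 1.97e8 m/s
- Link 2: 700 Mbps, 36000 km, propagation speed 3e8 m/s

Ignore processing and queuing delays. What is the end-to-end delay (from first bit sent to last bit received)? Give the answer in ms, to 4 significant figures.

171.9 ms

L = 4000 × 8 = 32000 bits.
Transmission delay per hop = L/R = 32000/700000000 = 0.0457143 ms; 2 hops → 0.0914286 ms.
Propagation delays (d/s per hop): 51.7766, 120 ms; sum = 171.777 ms.
End-to-end = 171.9 ms.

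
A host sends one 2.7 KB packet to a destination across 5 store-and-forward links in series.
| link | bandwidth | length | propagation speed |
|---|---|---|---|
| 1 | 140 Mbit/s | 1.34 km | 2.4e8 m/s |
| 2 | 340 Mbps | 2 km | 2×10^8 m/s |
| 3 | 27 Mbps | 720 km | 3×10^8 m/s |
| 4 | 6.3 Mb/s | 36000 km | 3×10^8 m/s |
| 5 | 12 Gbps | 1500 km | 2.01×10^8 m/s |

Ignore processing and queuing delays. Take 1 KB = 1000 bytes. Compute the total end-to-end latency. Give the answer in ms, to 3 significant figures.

L = 21600 bits.
Transmission delays (L/R per hop): 0.154286, 0.0635294, 0.8, 3.42857, 0.0018 ms; sum = 4.44819 ms.
Propagation delays (d/s per hop): 0.00558333, 0.01, 2.4, 120, 7.46269 ms; sum = 129.878 ms.
End-to-end = 134 ms.

134 ms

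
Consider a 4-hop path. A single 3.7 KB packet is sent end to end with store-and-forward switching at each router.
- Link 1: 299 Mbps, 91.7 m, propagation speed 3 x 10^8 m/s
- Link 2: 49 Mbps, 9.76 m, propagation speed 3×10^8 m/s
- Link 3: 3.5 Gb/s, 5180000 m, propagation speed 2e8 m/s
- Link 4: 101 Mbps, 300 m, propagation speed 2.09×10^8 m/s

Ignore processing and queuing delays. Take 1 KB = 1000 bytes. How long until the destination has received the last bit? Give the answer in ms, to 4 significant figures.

26.91 ms

L = 29600 bits.
Transmission delays (L/R per hop): 0.0989967, 0.604082, 0.00845714, 0.293069 ms; sum = 1.0046 ms.
Propagation delays (d/s per hop): 0.000305667, 3.25333e-05, 25.9, 0.00143541 ms; sum = 25.9018 ms.
End-to-end = 26.91 ms.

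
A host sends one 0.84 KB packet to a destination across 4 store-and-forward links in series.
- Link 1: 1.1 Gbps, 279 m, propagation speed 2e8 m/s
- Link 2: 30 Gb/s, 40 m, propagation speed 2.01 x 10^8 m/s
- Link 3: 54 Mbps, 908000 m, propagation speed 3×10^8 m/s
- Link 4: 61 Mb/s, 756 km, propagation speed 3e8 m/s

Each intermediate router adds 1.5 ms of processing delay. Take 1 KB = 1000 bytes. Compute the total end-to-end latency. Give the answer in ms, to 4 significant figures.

L = 6720 bits.
Transmission delays (L/R per hop): 0.00610909, 0.000224, 0.124444, 0.110164 ms; sum = 0.240941 ms.
Propagation delays (d/s per hop): 0.001395, 0.000199005, 3.02667, 2.52 ms; sum = 5.54826 ms.
Processing at 3 router(s): 3 × 1.5 ms = 4.5 ms.
End-to-end = 10.29 ms.

10.29 ms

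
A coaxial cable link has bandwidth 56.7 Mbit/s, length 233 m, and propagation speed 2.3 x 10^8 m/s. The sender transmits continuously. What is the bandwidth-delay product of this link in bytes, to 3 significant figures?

Propagation delay = 233 / 2.3e+08 = 1.01304e-06 s.
BDP = R × t_prop = 56700000 × 1.01304e-06 = 57.4396 bits.
In bytes: 57.4396/8 = 7.18 bytes.

7.18 bytes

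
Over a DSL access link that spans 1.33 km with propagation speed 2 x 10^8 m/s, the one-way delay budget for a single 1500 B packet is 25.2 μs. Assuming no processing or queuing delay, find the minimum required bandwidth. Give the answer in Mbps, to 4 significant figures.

646.9 Mbps

L = 12000 bits.
Propagation delay = 1330 / 200000000 = 6.65 μs.
Transmission budget = 25.2 − 6.65 = 18.55 μs.
R ≥ L / t_tx = 12000 bits / 1.855e-05 s = 646.9 Mbps.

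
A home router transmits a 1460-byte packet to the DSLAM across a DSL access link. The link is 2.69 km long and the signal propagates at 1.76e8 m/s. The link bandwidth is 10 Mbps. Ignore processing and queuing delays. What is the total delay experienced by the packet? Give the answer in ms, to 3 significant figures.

L = 1460 × 8 = 11680 bits.
Transmission delay = L/R = 11680 / 10000000 = 1.168 ms.
Propagation delay = d/s = 2690 m / 176000000 m/s = 0.0152841 ms.
Total = 1.18 ms.

1.18 ms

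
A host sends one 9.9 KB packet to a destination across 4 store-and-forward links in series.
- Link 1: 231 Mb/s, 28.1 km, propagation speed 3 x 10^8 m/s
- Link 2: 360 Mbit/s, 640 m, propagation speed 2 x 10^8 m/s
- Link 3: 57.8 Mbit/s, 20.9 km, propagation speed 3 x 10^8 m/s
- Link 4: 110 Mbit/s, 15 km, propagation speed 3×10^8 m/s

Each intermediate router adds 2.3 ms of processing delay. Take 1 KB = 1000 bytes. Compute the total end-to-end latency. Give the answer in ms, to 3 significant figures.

9.77 ms

L = 79200 bits.
Transmission delays (L/R per hop): 0.342857, 0.22, 1.37024, 0.72 ms; sum = 2.6531 ms.
Propagation delays (d/s per hop): 0.0936667, 0.0032, 0.0696667, 0.05 ms; sum = 0.216533 ms.
Processing at 3 router(s): 3 × 2.3 ms = 6.9 ms.
End-to-end = 9.77 ms.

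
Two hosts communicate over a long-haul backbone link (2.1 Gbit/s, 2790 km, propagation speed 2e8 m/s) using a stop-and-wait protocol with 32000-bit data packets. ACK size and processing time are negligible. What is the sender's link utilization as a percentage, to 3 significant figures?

t_tx = L/R = 32000/2100000000 = 1.52381e-05 s.
t_prop = 2790000/200000000 = 0.01395 s; RTT = 0.0279 s.
Cycle = t_tx + RTT = 0.0279152 s.
Utilization = t_tx / cycle = 1.52381e-05/0.0279152 = 0.0546 %.

0.0546 %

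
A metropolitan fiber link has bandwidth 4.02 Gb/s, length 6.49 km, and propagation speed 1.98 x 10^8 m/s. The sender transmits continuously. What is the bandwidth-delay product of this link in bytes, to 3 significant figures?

16500 bytes

Propagation delay = 6490 / 198000000 = 3.27778e-05 s.
BDP = R × t_prop = 4.02e+09 × 3.27778e-05 = 131767 bits.
In bytes: 131767/8 = 16500 bytes.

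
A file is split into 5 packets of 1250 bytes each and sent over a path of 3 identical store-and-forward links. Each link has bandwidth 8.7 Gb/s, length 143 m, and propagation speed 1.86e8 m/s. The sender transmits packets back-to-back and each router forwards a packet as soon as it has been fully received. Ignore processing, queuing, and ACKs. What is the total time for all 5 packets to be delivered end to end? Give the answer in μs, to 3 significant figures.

Per-hop transmission t_tx = L/R = 10000/8700000000 = 1.14943 μs.
Per-hop propagation t_prop = 143/186000000 = 0.768817 μs.
Pipeline fill: first packet needs 3·t_tx to clear all hops; remaining 4 packets each add one t_tx.
Total = (3+5-1)·t_tx + 3·t_prop = 7·1.14943 + 3·0.768817 = 10.4 μs.

10.4 μs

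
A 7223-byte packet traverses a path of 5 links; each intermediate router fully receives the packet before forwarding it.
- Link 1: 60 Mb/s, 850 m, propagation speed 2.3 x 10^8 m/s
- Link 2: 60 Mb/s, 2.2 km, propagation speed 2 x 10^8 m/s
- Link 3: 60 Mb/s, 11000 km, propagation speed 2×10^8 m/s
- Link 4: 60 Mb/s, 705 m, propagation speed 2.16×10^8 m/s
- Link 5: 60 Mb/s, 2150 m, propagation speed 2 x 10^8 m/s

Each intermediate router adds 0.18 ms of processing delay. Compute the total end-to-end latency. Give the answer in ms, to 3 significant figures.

60.6 ms

L = 7223 × 8 = 57784 bits.
Transmission delay per hop = L/R = 57784/60000000 = 0.963067 ms; 5 hops → 4.81533 ms.
Propagation delays (d/s per hop): 0.00369565, 0.011, 55, 0.00326389, 0.01075 ms; sum = 55.0287 ms.
Processing at 4 router(s): 4 × 0.18 ms = 0.72 ms.
End-to-end = 60.6 ms.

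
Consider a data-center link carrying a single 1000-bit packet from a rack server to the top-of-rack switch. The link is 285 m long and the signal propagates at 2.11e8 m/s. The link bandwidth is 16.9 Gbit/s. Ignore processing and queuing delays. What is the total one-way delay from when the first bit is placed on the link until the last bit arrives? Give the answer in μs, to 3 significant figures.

1.41 μs

Transmission delay = L/R = 1000 / 1.69e+10 = 0.0591716 μs.
Propagation delay = d/s = 285 m / 211000000 m/s = 1.35071 μs.
Total = 1.41 μs.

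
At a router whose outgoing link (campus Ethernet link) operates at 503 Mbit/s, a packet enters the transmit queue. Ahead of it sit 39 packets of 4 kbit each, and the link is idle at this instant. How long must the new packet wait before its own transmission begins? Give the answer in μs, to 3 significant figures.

Each queued packet: L/R = 4000/503000000 = 7.95229 μs.
39 queued → 310.139 μs.
Queuing delay = 310 μs.

310 μs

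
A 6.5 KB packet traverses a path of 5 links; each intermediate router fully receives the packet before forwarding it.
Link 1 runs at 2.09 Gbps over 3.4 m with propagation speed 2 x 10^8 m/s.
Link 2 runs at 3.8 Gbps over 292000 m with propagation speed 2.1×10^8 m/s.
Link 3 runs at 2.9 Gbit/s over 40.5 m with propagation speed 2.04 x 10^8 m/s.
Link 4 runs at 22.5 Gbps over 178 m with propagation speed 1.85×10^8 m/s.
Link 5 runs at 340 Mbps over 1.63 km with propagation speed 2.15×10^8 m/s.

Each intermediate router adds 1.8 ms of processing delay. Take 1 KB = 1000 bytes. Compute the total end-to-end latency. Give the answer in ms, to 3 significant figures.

8.81 ms

L = 52000 bits.
Transmission delays (L/R per hop): 0.0248804, 0.0136842, 0.017931, 0.00231111, 0.152941 ms; sum = 0.211748 ms.
Propagation delays (d/s per hop): 1.7e-05, 1.39048, 0.000198529, 0.000962162, 0.0075814 ms; sum = 1.39924 ms.
Processing at 4 router(s): 4 × 1.8 ms = 7.2 ms.
End-to-end = 8.81 ms.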